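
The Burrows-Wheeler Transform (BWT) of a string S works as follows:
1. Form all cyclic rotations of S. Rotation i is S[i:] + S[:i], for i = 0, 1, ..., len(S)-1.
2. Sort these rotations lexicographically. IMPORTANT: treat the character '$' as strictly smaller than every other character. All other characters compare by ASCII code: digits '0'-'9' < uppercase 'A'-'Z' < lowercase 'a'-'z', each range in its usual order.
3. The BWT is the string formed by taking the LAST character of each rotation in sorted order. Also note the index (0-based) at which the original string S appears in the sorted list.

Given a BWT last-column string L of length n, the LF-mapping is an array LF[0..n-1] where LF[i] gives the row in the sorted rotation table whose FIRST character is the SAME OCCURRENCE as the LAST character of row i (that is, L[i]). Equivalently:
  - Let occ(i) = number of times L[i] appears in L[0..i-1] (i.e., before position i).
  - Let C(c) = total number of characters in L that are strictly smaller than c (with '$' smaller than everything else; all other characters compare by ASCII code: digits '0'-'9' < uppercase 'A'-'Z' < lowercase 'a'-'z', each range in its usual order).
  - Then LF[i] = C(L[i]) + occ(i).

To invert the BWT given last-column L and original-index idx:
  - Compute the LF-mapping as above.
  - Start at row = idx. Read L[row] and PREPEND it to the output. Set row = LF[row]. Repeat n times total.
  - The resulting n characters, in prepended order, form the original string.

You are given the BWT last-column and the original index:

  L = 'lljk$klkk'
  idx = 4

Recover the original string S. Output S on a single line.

LF mapping: 6 7 1 2 0 3 8 4 5
Walk LF starting at row 4, prepending L[row]:
  step 1: row=4, L[4]='$', prepend. Next row=LF[4]=0
  step 2: row=0, L[0]='l', prepend. Next row=LF[0]=6
  step 3: row=6, L[6]='l', prepend. Next row=LF[6]=8
  step 4: row=8, L[8]='k', prepend. Next row=LF[8]=5
  step 5: row=5, L[5]='k', prepend. Next row=LF[5]=3
  step 6: row=3, L[3]='k', prepend. Next row=LF[3]=2
  step 7: row=2, L[2]='j', prepend. Next row=LF[2]=1
  step 8: row=1, L[1]='l', prepend. Next row=LF[1]=7
  step 9: row=7, L[7]='k', prepend. Next row=LF[7]=4
Reversed output: kljkkkll$

Answer: kljkkkll$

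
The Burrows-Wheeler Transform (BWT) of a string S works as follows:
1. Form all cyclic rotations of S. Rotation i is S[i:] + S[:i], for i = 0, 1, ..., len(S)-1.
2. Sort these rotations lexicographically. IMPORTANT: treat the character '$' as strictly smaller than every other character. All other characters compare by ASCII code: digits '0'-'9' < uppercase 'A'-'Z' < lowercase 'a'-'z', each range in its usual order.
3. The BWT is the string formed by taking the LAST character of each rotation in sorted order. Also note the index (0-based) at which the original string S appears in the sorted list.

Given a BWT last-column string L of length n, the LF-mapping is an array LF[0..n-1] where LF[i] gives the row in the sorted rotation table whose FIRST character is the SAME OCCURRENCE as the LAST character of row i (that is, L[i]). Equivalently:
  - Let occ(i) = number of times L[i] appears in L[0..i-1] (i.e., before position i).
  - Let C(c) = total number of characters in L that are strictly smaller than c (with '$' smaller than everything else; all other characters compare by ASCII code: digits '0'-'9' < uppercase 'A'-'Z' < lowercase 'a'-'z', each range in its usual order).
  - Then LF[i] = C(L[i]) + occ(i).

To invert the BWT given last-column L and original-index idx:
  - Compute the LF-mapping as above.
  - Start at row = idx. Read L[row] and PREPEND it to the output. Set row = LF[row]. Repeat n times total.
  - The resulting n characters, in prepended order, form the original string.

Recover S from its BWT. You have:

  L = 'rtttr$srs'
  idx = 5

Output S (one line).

LF mapping: 1 6 7 8 2 0 4 3 5
Walk LF starting at row 5, prepending L[row]:
  step 1: row=5, L[5]='$', prepend. Next row=LF[5]=0
  step 2: row=0, L[0]='r', prepend. Next row=LF[0]=1
  step 3: row=1, L[1]='t', prepend. Next row=LF[1]=6
  step 4: row=6, L[6]='s', prepend. Next row=LF[6]=4
  step 5: row=4, L[4]='r', prepend. Next row=LF[4]=2
  step 6: row=2, L[2]='t', prepend. Next row=LF[2]=7
  step 7: row=7, L[7]='r', prepend. Next row=LF[7]=3
  step 8: row=3, L[3]='t', prepend. Next row=LF[3]=8
  step 9: row=8, L[8]='s', prepend. Next row=LF[8]=5
Reversed output: strtrstr$

Answer: strtrstr$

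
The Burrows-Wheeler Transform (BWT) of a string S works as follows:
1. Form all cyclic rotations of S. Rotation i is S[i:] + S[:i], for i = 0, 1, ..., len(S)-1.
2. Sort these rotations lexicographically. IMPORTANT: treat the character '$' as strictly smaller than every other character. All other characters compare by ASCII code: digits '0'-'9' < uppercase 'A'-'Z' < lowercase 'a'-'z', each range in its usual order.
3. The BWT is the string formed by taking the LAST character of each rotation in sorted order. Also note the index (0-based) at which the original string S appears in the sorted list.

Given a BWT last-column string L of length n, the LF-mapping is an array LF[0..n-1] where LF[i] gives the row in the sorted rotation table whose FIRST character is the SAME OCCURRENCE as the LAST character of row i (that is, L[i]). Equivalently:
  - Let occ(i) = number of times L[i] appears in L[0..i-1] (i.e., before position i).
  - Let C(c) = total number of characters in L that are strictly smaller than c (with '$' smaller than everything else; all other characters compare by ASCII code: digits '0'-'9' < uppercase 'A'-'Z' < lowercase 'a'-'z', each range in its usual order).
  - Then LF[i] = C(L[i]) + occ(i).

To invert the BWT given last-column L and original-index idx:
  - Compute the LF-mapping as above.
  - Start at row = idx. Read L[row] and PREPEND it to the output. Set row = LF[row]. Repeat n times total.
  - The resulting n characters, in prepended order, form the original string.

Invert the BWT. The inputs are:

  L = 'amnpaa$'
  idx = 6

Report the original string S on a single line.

Answer: panama$

Derivation:
LF mapping: 1 4 5 6 2 3 0
Walk LF starting at row 6, prepending L[row]:
  step 1: row=6, L[6]='$', prepend. Next row=LF[6]=0
  step 2: row=0, L[0]='a', prepend. Next row=LF[0]=1
  step 3: row=1, L[1]='m', prepend. Next row=LF[1]=4
  step 4: row=4, L[4]='a', prepend. Next row=LF[4]=2
  step 5: row=2, L[2]='n', prepend. Next row=LF[2]=5
  step 6: row=5, L[5]='a', prepend. Next row=LF[5]=3
  step 7: row=3, L[3]='p', prepend. Next row=LF[3]=6
Reversed output: panama$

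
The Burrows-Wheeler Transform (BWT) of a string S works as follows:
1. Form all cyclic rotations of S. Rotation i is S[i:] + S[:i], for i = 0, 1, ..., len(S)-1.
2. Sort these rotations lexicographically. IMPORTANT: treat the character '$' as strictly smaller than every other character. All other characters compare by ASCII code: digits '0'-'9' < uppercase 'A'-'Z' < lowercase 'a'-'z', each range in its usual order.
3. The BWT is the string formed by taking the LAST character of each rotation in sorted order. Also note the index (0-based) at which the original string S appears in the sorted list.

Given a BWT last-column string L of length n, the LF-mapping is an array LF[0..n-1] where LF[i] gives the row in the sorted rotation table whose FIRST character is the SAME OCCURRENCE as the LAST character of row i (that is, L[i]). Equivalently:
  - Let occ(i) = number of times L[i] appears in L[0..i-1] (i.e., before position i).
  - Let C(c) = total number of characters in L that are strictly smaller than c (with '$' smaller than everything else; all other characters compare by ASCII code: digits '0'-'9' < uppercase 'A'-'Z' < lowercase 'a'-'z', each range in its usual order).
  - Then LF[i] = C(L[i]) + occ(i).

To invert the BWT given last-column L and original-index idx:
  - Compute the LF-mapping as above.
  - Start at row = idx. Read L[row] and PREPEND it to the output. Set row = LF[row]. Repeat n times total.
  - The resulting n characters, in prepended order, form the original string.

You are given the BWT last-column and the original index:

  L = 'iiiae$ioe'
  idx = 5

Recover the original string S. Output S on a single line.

LF mapping: 4 5 6 1 2 0 7 8 3
Walk LF starting at row 5, prepending L[row]:
  step 1: row=5, L[5]='$', prepend. Next row=LF[5]=0
  step 2: row=0, L[0]='i', prepend. Next row=LF[0]=4
  step 3: row=4, L[4]='e', prepend. Next row=LF[4]=2
  step 4: row=2, L[2]='i', prepend. Next row=LF[2]=6
  step 5: row=6, L[6]='i', prepend. Next row=LF[6]=7
  step 6: row=7, L[7]='o', prepend. Next row=LF[7]=8
  step 7: row=8, L[8]='e', prepend. Next row=LF[8]=3
  step 8: row=3, L[3]='a', prepend. Next row=LF[3]=1
  step 9: row=1, L[1]='i', prepend. Next row=LF[1]=5
Reversed output: iaeoiiei$

Answer: iaeoiiei$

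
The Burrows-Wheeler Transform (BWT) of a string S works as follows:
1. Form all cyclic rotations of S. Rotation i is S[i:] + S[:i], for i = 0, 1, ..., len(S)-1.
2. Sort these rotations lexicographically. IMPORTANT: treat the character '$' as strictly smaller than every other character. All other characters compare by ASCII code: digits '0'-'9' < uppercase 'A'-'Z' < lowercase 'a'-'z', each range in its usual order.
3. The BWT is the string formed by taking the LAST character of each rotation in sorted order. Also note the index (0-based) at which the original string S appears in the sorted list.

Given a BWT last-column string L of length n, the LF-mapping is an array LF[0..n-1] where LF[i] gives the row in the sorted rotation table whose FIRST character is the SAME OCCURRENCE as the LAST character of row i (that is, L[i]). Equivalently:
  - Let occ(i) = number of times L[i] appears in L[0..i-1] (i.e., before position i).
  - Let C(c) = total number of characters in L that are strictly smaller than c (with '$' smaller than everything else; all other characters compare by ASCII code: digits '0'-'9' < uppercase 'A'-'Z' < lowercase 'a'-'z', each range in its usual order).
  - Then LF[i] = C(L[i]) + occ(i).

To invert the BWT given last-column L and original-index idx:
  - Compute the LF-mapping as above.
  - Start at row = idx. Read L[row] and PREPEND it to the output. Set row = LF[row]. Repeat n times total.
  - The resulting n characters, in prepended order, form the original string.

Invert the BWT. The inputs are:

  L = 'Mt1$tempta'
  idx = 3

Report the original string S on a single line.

LF mapping: 2 7 1 0 8 4 5 6 9 3
Walk LF starting at row 3, prepending L[row]:
  step 1: row=3, L[3]='$', prepend. Next row=LF[3]=0
  step 2: row=0, L[0]='M', prepend. Next row=LF[0]=2
  step 3: row=2, L[2]='1', prepend. Next row=LF[2]=1
  step 4: row=1, L[1]='t', prepend. Next row=LF[1]=7
  step 5: row=7, L[7]='p', prepend. Next row=LF[7]=6
  step 6: row=6, L[6]='m', prepend. Next row=LF[6]=5
  step 7: row=5, L[5]='e', prepend. Next row=LF[5]=4
  step 8: row=4, L[4]='t', prepend. Next row=LF[4]=8
  step 9: row=8, L[8]='t', prepend. Next row=LF[8]=9
  step 10: row=9, L[9]='a', prepend. Next row=LF[9]=3
Reversed output: attempt1M$

Answer: attempt1M$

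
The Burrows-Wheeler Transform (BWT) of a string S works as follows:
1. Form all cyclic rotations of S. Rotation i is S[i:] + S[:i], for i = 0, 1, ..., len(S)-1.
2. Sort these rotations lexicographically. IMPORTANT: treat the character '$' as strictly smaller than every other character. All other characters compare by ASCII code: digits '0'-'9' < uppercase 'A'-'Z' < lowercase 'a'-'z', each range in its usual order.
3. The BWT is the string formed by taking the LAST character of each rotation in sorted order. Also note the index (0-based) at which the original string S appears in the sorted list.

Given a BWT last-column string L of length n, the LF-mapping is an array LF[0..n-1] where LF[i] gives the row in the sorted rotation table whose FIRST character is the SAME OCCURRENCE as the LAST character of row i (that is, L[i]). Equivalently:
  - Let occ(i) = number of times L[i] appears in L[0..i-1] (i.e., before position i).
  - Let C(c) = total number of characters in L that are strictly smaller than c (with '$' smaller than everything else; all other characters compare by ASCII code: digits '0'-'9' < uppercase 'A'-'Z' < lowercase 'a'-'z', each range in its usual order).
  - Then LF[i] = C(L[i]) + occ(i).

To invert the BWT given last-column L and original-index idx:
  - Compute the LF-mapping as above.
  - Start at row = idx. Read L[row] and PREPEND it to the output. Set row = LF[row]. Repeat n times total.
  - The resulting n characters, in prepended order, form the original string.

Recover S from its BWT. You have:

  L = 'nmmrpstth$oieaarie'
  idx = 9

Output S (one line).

LF mapping: 10 8 9 13 12 15 16 17 5 0 11 6 3 1 2 14 7 4
Walk LF starting at row 9, prepending L[row]:
  step 1: row=9, L[9]='$', prepend. Next row=LF[9]=0
  step 2: row=0, L[0]='n', prepend. Next row=LF[0]=10
  step 3: row=10, L[10]='o', prepend. Next row=LF[10]=11
  step 4: row=11, L[11]='i', prepend. Next row=LF[11]=6
  step 5: row=6, L[6]='t', prepend. Next row=LF[6]=16
  step 6: row=16, L[16]='i', prepend. Next row=LF[16]=7
  step 7: row=7, L[7]='t', prepend. Next row=LF[7]=17
  step 8: row=17, L[17]='e', prepend. Next row=LF[17]=4
  step 9: row=4, L[4]='p', prepend. Next row=LF[4]=12
  step 10: row=12, L[12]='e', prepend. Next row=LF[12]=3
  step 11: row=3, L[3]='r', prepend. Next row=LF[3]=13
  step 12: row=13, L[13]='a', prepend. Next row=LF[13]=1
  step 13: row=1, L[1]='m', prepend. Next row=LF[1]=8
  step 14: row=8, L[8]='h', prepend. Next row=LF[8]=5
  step 15: row=5, L[5]='s', prepend. Next row=LF[5]=15
  step 16: row=15, L[15]='r', prepend. Next row=LF[15]=14
  step 17: row=14, L[14]='a', prepend. Next row=LF[14]=2
  step 18: row=2, L[2]='m', prepend. Next row=LF[2]=9
Reversed output: marshmarepetition$

Answer: marshmarepetition$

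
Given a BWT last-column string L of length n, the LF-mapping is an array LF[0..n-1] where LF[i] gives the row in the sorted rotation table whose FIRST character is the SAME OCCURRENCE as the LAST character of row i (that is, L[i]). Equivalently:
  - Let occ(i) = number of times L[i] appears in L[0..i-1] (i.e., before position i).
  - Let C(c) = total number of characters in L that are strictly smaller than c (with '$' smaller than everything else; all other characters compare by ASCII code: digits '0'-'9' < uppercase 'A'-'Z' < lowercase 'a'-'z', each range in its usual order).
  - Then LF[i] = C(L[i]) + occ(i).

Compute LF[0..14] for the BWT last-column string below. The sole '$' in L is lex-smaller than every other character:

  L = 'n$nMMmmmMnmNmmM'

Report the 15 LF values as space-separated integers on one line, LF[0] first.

Char counts: '$':1, 'M':4, 'N':1, 'm':6, 'n':3
C (first-col start): C('$')=0, C('M')=1, C('N')=5, C('m')=6, C('n')=12
L[0]='n': occ=0, LF[0]=C('n')+0=12+0=12
L[1]='$': occ=0, LF[1]=C('$')+0=0+0=0
L[2]='n': occ=1, LF[2]=C('n')+1=12+1=13
L[3]='M': occ=0, LF[3]=C('M')+0=1+0=1
L[4]='M': occ=1, LF[4]=C('M')+1=1+1=2
L[5]='m': occ=0, LF[5]=C('m')+0=6+0=6
L[6]='m': occ=1, LF[6]=C('m')+1=6+1=7
L[7]='m': occ=2, LF[7]=C('m')+2=6+2=8
L[8]='M': occ=2, LF[8]=C('M')+2=1+2=3
L[9]='n': occ=2, LF[9]=C('n')+2=12+2=14
L[10]='m': occ=3, LF[10]=C('m')+3=6+3=9
L[11]='N': occ=0, LF[11]=C('N')+0=5+0=5
L[12]='m': occ=4, LF[12]=C('m')+4=6+4=10
L[13]='m': occ=5, LF[13]=C('m')+5=6+5=11
L[14]='M': occ=3, LF[14]=C('M')+3=1+3=4

Answer: 12 0 13 1 2 6 7 8 3 14 9 5 10 11 4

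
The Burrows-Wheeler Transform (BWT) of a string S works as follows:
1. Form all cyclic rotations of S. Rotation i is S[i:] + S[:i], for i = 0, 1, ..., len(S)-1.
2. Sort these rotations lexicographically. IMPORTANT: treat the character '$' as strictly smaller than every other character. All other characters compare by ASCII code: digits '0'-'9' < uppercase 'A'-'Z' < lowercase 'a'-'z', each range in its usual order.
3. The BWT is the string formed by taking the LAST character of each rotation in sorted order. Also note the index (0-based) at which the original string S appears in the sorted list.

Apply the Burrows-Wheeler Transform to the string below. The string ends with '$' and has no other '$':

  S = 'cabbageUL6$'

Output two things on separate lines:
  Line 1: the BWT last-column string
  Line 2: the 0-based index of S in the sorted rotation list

All 11 rotations (rotation i = S[i:]+S[:i]):
  rot[0] = cabbageUL6$
  rot[1] = abbageUL6$c
  rot[2] = bbageUL6$ca
  rot[3] = bageUL6$cab
  rot[4] = ageUL6$cabb
  rot[5] = geUL6$cabba
  rot[6] = eUL6$cabbag
  rot[7] = UL6$cabbage
  rot[8] = L6$cabbageU
  rot[9] = 6$cabbageUL
  rot[10] = $cabbageUL6
Sorted (with $ < everything):
  sorted[0] = $cabbageUL6  (last char: '6')
  sorted[1] = 6$cabbageUL  (last char: 'L')
  sorted[2] = L6$cabbageU  (last char: 'U')
  sorted[3] = UL6$cabbage  (last char: 'e')
  sorted[4] = abbageUL6$c  (last char: 'c')
  sorted[5] = ageUL6$cabb  (last char: 'b')
  sorted[6] = bageUL6$cab  (last char: 'b')
  sorted[7] = bbageUL6$ca  (last char: 'a')
  sorted[8] = cabbageUL6$  (last char: '$')
  sorted[9] = eUL6$cabbag  (last char: 'g')
  sorted[10] = geUL6$cabba  (last char: 'a')
Last column: 6LUecbba$ga
Original string S is at sorted index 8

Answer: 6LUecbba$ga
8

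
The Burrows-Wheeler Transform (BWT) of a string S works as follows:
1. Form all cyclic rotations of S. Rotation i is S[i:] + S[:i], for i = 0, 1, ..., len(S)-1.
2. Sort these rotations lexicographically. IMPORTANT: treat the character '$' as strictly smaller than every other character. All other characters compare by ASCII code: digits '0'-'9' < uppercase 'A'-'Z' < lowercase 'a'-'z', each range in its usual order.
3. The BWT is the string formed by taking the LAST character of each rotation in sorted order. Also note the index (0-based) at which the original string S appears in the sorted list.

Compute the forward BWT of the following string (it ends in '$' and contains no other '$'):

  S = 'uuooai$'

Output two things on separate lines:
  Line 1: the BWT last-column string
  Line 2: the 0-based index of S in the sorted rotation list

Answer: ioaouu$
6

Derivation:
All 7 rotations (rotation i = S[i:]+S[:i]):
  rot[0] = uuooai$
  rot[1] = uooai$u
  rot[2] = ooai$uu
  rot[3] = oai$uuo
  rot[4] = ai$uuoo
  rot[5] = i$uuooa
  rot[6] = $uuooai
Sorted (with $ < everything):
  sorted[0] = $uuooai  (last char: 'i')
  sorted[1] = ai$uuoo  (last char: 'o')
  sorted[2] = i$uuooa  (last char: 'a')
  sorted[3] = oai$uuo  (last char: 'o')
  sorted[4] = ooai$uu  (last char: 'u')
  sorted[5] = uooai$u  (last char: 'u')
  sorted[6] = uuooai$  (last char: '$')
Last column: ioaouu$
Original string S is at sorted index 6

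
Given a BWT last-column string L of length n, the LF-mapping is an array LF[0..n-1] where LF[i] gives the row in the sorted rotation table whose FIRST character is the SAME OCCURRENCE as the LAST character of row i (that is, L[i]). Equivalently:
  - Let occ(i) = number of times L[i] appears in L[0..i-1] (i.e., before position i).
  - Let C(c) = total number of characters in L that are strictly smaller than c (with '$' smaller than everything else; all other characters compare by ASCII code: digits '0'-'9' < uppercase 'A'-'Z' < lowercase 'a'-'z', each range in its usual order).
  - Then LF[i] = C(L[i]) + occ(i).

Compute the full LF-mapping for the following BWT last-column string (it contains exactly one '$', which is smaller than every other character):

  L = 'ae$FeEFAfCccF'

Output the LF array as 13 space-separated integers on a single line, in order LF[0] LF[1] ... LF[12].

Char counts: '$':1, 'A':1, 'C':1, 'E':1, 'F':3, 'a':1, 'c':2, 'e':2, 'f':1
C (first-col start): C('$')=0, C('A')=1, C('C')=2, C('E')=3, C('F')=4, C('a')=7, C('c')=8, C('e')=10, C('f')=12
L[0]='a': occ=0, LF[0]=C('a')+0=7+0=7
L[1]='e': occ=0, LF[1]=C('e')+0=10+0=10
L[2]='$': occ=0, LF[2]=C('$')+0=0+0=0
L[3]='F': occ=0, LF[3]=C('F')+0=4+0=4
L[4]='e': occ=1, LF[4]=C('e')+1=10+1=11
L[5]='E': occ=0, LF[5]=C('E')+0=3+0=3
L[6]='F': occ=1, LF[6]=C('F')+1=4+1=5
L[7]='A': occ=0, LF[7]=C('A')+0=1+0=1
L[8]='f': occ=0, LF[8]=C('f')+0=12+0=12
L[9]='C': occ=0, LF[9]=C('C')+0=2+0=2
L[10]='c': occ=0, LF[10]=C('c')+0=8+0=8
L[11]='c': occ=1, LF[11]=C('c')+1=8+1=9
L[12]='F': occ=2, LF[12]=C('F')+2=4+2=6

Answer: 7 10 0 4 11 3 5 1 12 2 8 9 6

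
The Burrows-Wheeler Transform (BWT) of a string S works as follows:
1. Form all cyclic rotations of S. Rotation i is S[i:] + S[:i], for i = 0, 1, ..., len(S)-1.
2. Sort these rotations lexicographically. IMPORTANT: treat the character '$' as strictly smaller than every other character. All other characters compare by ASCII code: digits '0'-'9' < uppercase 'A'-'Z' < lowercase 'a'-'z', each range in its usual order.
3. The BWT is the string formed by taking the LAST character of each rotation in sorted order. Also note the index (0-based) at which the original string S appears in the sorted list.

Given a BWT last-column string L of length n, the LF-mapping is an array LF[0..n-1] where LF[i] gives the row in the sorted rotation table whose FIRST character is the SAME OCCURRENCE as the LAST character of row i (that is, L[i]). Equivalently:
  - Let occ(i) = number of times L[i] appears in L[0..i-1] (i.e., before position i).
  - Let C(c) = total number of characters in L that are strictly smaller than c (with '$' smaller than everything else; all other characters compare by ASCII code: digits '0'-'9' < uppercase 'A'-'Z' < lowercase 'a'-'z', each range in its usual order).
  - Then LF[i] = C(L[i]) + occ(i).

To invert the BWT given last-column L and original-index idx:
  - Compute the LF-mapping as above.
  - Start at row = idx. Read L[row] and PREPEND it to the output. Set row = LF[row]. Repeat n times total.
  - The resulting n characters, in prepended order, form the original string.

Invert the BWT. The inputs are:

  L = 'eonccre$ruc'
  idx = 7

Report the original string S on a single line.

LF mapping: 4 7 6 1 2 8 5 0 9 10 3
Walk LF starting at row 7, prepending L[row]:
  step 1: row=7, L[7]='$', prepend. Next row=LF[7]=0
  step 2: row=0, L[0]='e', prepend. Next row=LF[0]=4
  step 3: row=4, L[4]='c', prepend. Next row=LF[4]=2
  step 4: row=2, L[2]='n', prepend. Next row=LF[2]=6
  step 5: row=6, L[6]='e', prepend. Next row=LF[6]=5
  step 6: row=5, L[5]='r', prepend. Next row=LF[5]=8
  step 7: row=8, L[8]='r', prepend. Next row=LF[8]=9
  step 8: row=9, L[9]='u', prepend. Next row=LF[9]=10
  step 9: row=10, L[10]='c', prepend. Next row=LF[10]=3
  step 10: row=3, L[3]='c', prepend. Next row=LF[3]=1
  step 11: row=1, L[1]='o', prepend. Next row=LF[1]=7
Reversed output: occurrence$

Answer: occurrence$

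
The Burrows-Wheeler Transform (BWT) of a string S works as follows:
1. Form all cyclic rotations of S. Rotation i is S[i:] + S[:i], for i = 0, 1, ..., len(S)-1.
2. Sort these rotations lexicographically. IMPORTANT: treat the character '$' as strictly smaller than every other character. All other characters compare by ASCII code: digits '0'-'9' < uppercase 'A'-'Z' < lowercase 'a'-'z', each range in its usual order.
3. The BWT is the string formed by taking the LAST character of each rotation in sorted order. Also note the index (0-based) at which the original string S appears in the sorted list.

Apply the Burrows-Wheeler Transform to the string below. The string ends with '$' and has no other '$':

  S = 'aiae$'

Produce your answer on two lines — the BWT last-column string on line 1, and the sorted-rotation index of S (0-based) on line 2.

Answer: ei$aa
2

Derivation:
All 5 rotations (rotation i = S[i:]+S[:i]):
  rot[0] = aiae$
  rot[1] = iae$a
  rot[2] = ae$ai
  rot[3] = e$aia
  rot[4] = $aiae
Sorted (with $ < everything):
  sorted[0] = $aiae  (last char: 'e')
  sorted[1] = ae$ai  (last char: 'i')
  sorted[2] = aiae$  (last char: '$')
  sorted[3] = e$aia  (last char: 'a')
  sorted[4] = iae$a  (last char: 'a')
Last column: ei$aa
Original string S is at sorted index 2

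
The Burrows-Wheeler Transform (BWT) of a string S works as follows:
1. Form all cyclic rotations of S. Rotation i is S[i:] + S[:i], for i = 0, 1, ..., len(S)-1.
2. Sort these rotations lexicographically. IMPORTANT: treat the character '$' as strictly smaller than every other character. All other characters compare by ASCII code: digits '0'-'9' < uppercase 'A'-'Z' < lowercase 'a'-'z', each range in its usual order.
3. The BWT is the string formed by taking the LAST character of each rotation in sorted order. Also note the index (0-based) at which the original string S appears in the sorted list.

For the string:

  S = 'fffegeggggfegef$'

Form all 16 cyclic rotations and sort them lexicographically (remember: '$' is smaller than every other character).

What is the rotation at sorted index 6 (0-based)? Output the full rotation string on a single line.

Answer: fegef$fffegegggg

Derivation:
All 16 rotations (rotation i = S[i:]+S[:i]):
  rot[0] = fffegeggggfegef$
  rot[1] = ffegeggggfegef$f
  rot[2] = fegeggggfegef$ff
  rot[3] = egeggggfegef$fff
  rot[4] = geggggfegef$fffe
  rot[5] = eggggfegef$fffeg
  rot[6] = ggggfegef$fffege
  rot[7] = gggfegef$fffegeg
  rot[8] = ggfegef$fffegegg
  rot[9] = gfegef$fffegeggg
  rot[10] = fegef$fffegegggg
  rot[11] = egef$fffegeggggf
  rot[12] = gef$fffegeggggfe
  rot[13] = ef$fffegeggggfeg
  rot[14] = f$fffegeggggfege
  rot[15] = $fffegeggggfegef
Sorted (with $ < everything):
  sorted[0] = $fffegeggggfegef
  sorted[1] = ef$fffegeggggfeg
  sorted[2] = egef$fffegeggggf
  sorted[3] = egeggggfegef$fff
  sorted[4] = eggggfegef$fffeg
  sorted[5] = f$fffegeggggfege
  sorted[6] = fegef$fffegegggg
  sorted[7] = fegeggggfegef$ff
  sorted[8] = ffegeggggfegef$f
  sorted[9] = fffegeggggfegef$
  sorted[10] = gef$fffegeggggfe
  sorted[11] = geggggfegef$fffe
  sorted[12] = gfegef$fffegeggg
  sorted[13] = ggfegef$fffegegg
  sorted[14] = gggfegef$fffegeg
  sorted[15] = ggggfegef$fffege
sorted[6] = fegef$fffegegggg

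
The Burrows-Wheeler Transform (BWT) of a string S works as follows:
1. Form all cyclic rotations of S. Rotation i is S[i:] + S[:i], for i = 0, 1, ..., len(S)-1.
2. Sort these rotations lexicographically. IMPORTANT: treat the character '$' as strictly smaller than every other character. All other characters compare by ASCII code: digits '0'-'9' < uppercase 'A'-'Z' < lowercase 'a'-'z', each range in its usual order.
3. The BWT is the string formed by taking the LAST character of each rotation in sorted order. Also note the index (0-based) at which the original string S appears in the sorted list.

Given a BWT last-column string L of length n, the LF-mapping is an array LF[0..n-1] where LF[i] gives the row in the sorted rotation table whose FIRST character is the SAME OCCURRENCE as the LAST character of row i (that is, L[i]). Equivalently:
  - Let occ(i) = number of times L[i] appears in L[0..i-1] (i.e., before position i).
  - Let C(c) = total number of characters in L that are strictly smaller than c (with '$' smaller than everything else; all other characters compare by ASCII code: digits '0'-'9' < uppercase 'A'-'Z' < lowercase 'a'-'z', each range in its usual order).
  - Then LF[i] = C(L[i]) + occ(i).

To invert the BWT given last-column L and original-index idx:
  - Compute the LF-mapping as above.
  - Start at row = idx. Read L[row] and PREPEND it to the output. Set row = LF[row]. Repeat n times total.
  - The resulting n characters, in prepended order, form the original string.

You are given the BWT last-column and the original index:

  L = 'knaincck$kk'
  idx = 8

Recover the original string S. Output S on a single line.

LF mapping: 5 9 1 4 10 2 3 6 0 7 8
Walk LF starting at row 8, prepending L[row]:
  step 1: row=8, L[8]='$', prepend. Next row=LF[8]=0
  step 2: row=0, L[0]='k', prepend. Next row=LF[0]=5
  step 3: row=5, L[5]='c', prepend. Next row=LF[5]=2
  step 4: row=2, L[2]='a', prepend. Next row=LF[2]=1
  step 5: row=1, L[1]='n', prepend. Next row=LF[1]=9
  step 6: row=9, L[9]='k', prepend. Next row=LF[9]=7
  step 7: row=7, L[7]='k', prepend. Next row=LF[7]=6
  step 8: row=6, L[6]='c', prepend. Next row=LF[6]=3
  step 9: row=3, L[3]='i', prepend. Next row=LF[3]=4
  step 10: row=4, L[4]='n', prepend. Next row=LF[4]=10
  step 11: row=10, L[10]='k', prepend. Next row=LF[10]=8
Reversed output: knickknack$

Answer: knickknack$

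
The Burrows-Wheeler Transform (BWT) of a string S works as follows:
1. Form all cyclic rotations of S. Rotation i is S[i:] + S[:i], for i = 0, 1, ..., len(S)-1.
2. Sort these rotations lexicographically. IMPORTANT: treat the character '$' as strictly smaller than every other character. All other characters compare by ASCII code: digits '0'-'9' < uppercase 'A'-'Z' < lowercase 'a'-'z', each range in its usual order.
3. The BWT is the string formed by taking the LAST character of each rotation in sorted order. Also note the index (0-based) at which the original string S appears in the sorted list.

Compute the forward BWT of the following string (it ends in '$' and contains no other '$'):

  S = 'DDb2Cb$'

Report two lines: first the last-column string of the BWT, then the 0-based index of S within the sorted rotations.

Answer: bb2$DCD
3

Derivation:
All 7 rotations (rotation i = S[i:]+S[:i]):
  rot[0] = DDb2Cb$
  rot[1] = Db2Cb$D
  rot[2] = b2Cb$DD
  rot[3] = 2Cb$DDb
  rot[4] = Cb$DDb2
  rot[5] = b$DDb2C
  rot[6] = $DDb2Cb
Sorted (with $ < everything):
  sorted[0] = $DDb2Cb  (last char: 'b')
  sorted[1] = 2Cb$DDb  (last char: 'b')
  sorted[2] = Cb$DDb2  (last char: '2')
  sorted[3] = DDb2Cb$  (last char: '$')
  sorted[4] = Db2Cb$D  (last char: 'D')
  sorted[5] = b$DDb2C  (last char: 'C')
  sorted[6] = b2Cb$DD  (last char: 'D')
Last column: bb2$DCD
Original string S is at sorted index 3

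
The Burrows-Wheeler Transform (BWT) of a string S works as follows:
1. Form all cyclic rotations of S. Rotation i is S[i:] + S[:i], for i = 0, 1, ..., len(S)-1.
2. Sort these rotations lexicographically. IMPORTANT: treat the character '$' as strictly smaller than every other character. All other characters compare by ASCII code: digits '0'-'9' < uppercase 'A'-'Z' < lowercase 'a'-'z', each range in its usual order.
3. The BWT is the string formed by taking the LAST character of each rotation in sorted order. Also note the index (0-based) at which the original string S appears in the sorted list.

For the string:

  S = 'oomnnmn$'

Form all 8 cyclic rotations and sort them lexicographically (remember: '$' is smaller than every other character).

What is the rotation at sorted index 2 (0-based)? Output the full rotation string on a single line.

Answer: mnnmn$oo

Derivation:
All 8 rotations (rotation i = S[i:]+S[:i]):
  rot[0] = oomnnmn$
  rot[1] = omnnmn$o
  rot[2] = mnnmn$oo
  rot[3] = nnmn$oom
  rot[4] = nmn$oomn
  rot[5] = mn$oomnn
  rot[6] = n$oomnnm
  rot[7] = $oomnnmn
Sorted (with $ < everything):
  sorted[0] = $oomnnmn
  sorted[1] = mn$oomnn
  sorted[2] = mnnmn$oo
  sorted[3] = n$oomnnm
  sorted[4] = nmn$oomn
  sorted[5] = nnmn$oom
  sorted[6] = omnnmn$o
  sorted[7] = oomnnmn$
sorted[2] = mnnmn$oo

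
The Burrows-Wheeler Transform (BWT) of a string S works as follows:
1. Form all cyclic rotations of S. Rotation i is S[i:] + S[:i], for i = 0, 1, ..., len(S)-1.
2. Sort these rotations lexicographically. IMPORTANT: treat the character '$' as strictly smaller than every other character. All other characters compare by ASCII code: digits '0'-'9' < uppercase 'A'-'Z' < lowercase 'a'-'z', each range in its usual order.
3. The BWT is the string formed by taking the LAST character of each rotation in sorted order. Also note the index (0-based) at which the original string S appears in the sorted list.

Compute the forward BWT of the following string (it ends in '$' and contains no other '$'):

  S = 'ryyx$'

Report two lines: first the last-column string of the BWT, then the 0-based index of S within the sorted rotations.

All 5 rotations (rotation i = S[i:]+S[:i]):
  rot[0] = ryyx$
  rot[1] = yyx$r
  rot[2] = yx$ry
  rot[3] = x$ryy
  rot[4] = $ryyx
Sorted (with $ < everything):
  sorted[0] = $ryyx  (last char: 'x')
  sorted[1] = ryyx$  (last char: '$')
  sorted[2] = x$ryy  (last char: 'y')
  sorted[3] = yx$ry  (last char: 'y')
  sorted[4] = yyx$r  (last char: 'r')
Last column: x$yyr
Original string S is at sorted index 1

Answer: x$yyr
1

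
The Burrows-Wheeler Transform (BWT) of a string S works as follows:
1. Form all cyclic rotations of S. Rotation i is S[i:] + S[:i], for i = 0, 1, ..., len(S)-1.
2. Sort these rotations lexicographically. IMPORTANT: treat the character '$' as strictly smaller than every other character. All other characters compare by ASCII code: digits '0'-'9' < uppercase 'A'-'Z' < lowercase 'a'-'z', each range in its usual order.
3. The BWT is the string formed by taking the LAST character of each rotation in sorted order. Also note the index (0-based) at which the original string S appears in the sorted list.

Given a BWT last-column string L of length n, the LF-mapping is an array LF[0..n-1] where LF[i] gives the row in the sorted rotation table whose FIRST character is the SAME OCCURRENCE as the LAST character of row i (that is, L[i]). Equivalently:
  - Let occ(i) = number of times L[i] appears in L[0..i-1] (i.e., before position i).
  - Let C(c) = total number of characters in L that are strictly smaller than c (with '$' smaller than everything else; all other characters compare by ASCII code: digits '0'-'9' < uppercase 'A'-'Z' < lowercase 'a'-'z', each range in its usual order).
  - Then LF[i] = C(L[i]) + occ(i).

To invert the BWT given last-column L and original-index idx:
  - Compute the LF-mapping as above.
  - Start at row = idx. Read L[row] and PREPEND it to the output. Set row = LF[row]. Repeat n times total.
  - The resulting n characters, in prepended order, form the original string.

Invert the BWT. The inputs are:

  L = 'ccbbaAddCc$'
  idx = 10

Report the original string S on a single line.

Answer: dcAbabCcdc$

Derivation:
LF mapping: 6 7 4 5 3 1 9 10 2 8 0
Walk LF starting at row 10, prepending L[row]:
  step 1: row=10, L[10]='$', prepend. Next row=LF[10]=0
  step 2: row=0, L[0]='c', prepend. Next row=LF[0]=6
  step 3: row=6, L[6]='d', prepend. Next row=LF[6]=9
  step 4: row=9, L[9]='c', prepend. Next row=LF[9]=8
  step 5: row=8, L[8]='C', prepend. Next row=LF[8]=2
  step 6: row=2, L[2]='b', prepend. Next row=LF[2]=4
  step 7: row=4, L[4]='a', prepend. Next row=LF[4]=3
  step 8: row=3, L[3]='b', prepend. Next row=LF[3]=5
  step 9: row=5, L[5]='A', prepend. Next row=LF[5]=1
  step 10: row=1, L[1]='c', prepend. Next row=LF[1]=7
  step 11: row=7, L[7]='d', prepend. Next row=LF[7]=10
Reversed output: dcAbabCcdc$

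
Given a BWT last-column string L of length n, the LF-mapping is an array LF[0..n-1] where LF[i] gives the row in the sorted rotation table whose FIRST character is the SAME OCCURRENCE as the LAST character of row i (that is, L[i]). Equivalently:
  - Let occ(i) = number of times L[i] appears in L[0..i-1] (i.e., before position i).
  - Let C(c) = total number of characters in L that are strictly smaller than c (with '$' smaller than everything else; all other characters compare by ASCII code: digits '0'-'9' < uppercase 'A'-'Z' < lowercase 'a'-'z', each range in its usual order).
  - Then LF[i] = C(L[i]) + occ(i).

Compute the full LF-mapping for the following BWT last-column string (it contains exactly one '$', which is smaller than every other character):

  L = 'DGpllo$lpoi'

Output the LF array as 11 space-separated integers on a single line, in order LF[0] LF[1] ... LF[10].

Answer: 1 2 9 4 5 7 0 6 10 8 3

Derivation:
Char counts: '$':1, 'D':1, 'G':1, 'i':1, 'l':3, 'o':2, 'p':2
C (first-col start): C('$')=0, C('D')=1, C('G')=2, C('i')=3, C('l')=4, C('o')=7, C('p')=9
L[0]='D': occ=0, LF[0]=C('D')+0=1+0=1
L[1]='G': occ=0, LF[1]=C('G')+0=2+0=2
L[2]='p': occ=0, LF[2]=C('p')+0=9+0=9
L[3]='l': occ=0, LF[3]=C('l')+0=4+0=4
L[4]='l': occ=1, LF[4]=C('l')+1=4+1=5
L[5]='o': occ=0, LF[5]=C('o')+0=7+0=7
L[6]='$': occ=0, LF[6]=C('$')+0=0+0=0
L[7]='l': occ=2, LF[7]=C('l')+2=4+2=6
L[8]='p': occ=1, LF[8]=C('p')+1=9+1=10
L[9]='o': occ=1, LF[9]=C('o')+1=7+1=8
L[10]='i': occ=0, LF[10]=C('i')+0=3+0=3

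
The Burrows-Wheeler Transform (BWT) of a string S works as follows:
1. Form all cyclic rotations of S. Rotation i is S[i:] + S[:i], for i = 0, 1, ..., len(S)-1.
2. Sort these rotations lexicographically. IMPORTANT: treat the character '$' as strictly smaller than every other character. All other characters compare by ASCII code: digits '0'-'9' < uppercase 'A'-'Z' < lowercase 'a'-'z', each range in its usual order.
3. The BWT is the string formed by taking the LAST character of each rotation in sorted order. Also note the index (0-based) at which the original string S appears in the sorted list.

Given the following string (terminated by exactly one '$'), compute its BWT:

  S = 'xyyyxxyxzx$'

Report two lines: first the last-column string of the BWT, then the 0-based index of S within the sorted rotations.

Answer: xzyx$yyxyxx
4

Derivation:
All 11 rotations (rotation i = S[i:]+S[:i]):
  rot[0] = xyyyxxyxzx$
  rot[1] = yyyxxyxzx$x
  rot[2] = yyxxyxzx$xy
  rot[3] = yxxyxzx$xyy
  rot[4] = xxyxzx$xyyy
  rot[5] = xyxzx$xyyyx
  rot[6] = yxzx$xyyyxx
  rot[7] = xzx$xyyyxxy
  rot[8] = zx$xyyyxxyx
  rot[9] = x$xyyyxxyxz
  rot[10] = $xyyyxxyxzx
Sorted (with $ < everything):
  sorted[0] = $xyyyxxyxzx  (last char: 'x')
  sorted[1] = x$xyyyxxyxz  (last char: 'z')
  sorted[2] = xxyxzx$xyyy  (last char: 'y')
  sorted[3] = xyxzx$xyyyx  (last char: 'x')
  sorted[4] = xyyyxxyxzx$  (last char: '$')
  sorted[5] = xzx$xyyyxxy  (last char: 'y')
  sorted[6] = yxxyxzx$xyy  (last char: 'y')
  sorted[7] = yxzx$xyyyxx  (last char: 'x')
  sorted[8] = yyxxyxzx$xy  (last char: 'y')
  sorted[9] = yyyxxyxzx$x  (last char: 'x')
  sorted[10] = zx$xyyyxxyx  (last char: 'x')
Last column: xzyx$yyxyxx
Original string S is at sorted index 4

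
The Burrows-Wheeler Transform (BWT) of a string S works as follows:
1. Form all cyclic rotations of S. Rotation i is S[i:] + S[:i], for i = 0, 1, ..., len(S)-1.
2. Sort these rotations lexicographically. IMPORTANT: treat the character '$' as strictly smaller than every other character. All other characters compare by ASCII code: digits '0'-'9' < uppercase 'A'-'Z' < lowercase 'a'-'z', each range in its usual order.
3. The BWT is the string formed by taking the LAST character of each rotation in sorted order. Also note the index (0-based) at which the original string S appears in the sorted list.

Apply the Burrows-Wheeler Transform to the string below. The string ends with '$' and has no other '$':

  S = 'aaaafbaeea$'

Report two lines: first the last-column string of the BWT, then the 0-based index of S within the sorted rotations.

Answer: ae$aabafeaa
2

Derivation:
All 11 rotations (rotation i = S[i:]+S[:i]):
  rot[0] = aaaafbaeea$
  rot[1] = aaafbaeea$a
  rot[2] = aafbaeea$aa
  rot[3] = afbaeea$aaa
  rot[4] = fbaeea$aaaa
  rot[5] = baeea$aaaaf
  rot[6] = aeea$aaaafb
  rot[7] = eea$aaaafba
  rot[8] = ea$aaaafbae
  rot[9] = a$aaaafbaee
  rot[10] = $aaaafbaeea
Sorted (with $ < everything):
  sorted[0] = $aaaafbaeea  (last char: 'a')
  sorted[1] = a$aaaafbaee  (last char: 'e')
  sorted[2] = aaaafbaeea$  (last char: '$')
  sorted[3] = aaafbaeea$a  (last char: 'a')
  sorted[4] = aafbaeea$aa  (last char: 'a')
  sorted[5] = aeea$aaaafb  (last char: 'b')
  sorted[6] = afbaeea$aaa  (last char: 'a')
  sorted[7] = baeea$aaaaf  (last char: 'f')
  sorted[8] = ea$aaaafbae  (last char: 'e')
  sorted[9] = eea$aaaafba  (last char: 'a')
  sorted[10] = fbaeea$aaaa  (last char: 'a')
Last column: ae$aabafeaa
Original string S is at sorted index 2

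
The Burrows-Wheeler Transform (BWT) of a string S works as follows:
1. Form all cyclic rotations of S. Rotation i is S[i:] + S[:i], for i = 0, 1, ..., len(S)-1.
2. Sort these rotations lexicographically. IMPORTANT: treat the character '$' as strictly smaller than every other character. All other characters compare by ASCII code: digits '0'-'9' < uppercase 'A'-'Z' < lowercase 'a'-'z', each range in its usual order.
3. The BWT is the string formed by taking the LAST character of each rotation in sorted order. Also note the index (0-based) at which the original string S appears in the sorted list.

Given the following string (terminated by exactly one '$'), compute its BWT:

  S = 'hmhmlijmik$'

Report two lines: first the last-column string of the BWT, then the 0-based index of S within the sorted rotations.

Answer: k$mlmiimhjh
1

Derivation:
All 11 rotations (rotation i = S[i:]+S[:i]):
  rot[0] = hmhmlijmik$
  rot[1] = mhmlijmik$h
  rot[2] = hmlijmik$hm
  rot[3] = mlijmik$hmh
  rot[4] = lijmik$hmhm
  rot[5] = ijmik$hmhml
  rot[6] = jmik$hmhmli
  rot[7] = mik$hmhmlij
  rot[8] = ik$hmhmlijm
  rot[9] = k$hmhmlijmi
  rot[10] = $hmhmlijmik
Sorted (with $ < everything):
  sorted[0] = $hmhmlijmik  (last char: 'k')
  sorted[1] = hmhmlijmik$  (last char: '$')
  sorted[2] = hmlijmik$hm  (last char: 'm')
  sorted[3] = ijmik$hmhml  (last char: 'l')
  sorted[4] = ik$hmhmlijm  (last char: 'm')
  sorted[5] = jmik$hmhmli  (last char: 'i')
  sorted[6] = k$hmhmlijmi  (last char: 'i')
  sorted[7] = lijmik$hmhm  (last char: 'm')
  sorted[8] = mhmlijmik$h  (last char: 'h')
  sorted[9] = mik$hmhmlij  (last char: 'j')
  sorted[10] = mlijmik$hmh  (last char: 'h')
Last column: k$mlmiimhjh
Original string S is at sorted index 1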